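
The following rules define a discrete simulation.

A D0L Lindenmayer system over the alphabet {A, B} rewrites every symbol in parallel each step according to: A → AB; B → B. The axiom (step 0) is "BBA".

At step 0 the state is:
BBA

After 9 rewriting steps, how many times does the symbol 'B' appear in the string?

t=0: BBA
t=1: BBAB
t=2: BBABB
t=3: BBABBB
t=4: BBABBBB
t=5: BBABBBBB
t=6: BBABBBBBB
t=7: BBABBBBBBB
t=8: BBABBBBBBBB
t=9: BBABBBBBBBBB

11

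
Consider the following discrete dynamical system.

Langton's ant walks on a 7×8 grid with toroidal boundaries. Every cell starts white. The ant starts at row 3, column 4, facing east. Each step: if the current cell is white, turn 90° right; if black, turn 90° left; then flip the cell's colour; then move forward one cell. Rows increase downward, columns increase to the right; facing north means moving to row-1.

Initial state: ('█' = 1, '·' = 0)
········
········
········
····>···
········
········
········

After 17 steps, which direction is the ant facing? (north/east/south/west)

north

gen 0: ········
········
········
····>···
········
········
········
gen 1: ········
········
········
····█···
····v···
········
········
gen 2: ········
········
········
····█···
···<█···
········
········
gen 3: ········
········
········
···^█···
···██···
········
········
gen 4: ········
········
········
···█>···
···██···
········
········
gen 5: ········
········
····^···
···█····
···██···
········
········
gen 6: ········
········
····█>··
···█····
···██···
········
········
gen 7: ········
········
····██··
···█·v··
···██···
········
········
gen 8: ········
········
····██··
···█<█··
···██···
········
········
gen 9: ········
········
····^█··
···███··
···██···
········
········
gen 10: ········
········
···<·█··
···███··
···██···
········
········
gen 11: ········
···^····
···█·█··
···███··
···██···
········
········
gen 12: ········
···█>···
···█·█··
···███··
···██···
········
········
gen 13: ········
···██···
···█v█··
···███··
···██···
········
········
gen 14: ········
···██···
···<██··
···███··
···██···
········
········
gen 15: ········
···██···
····██··
···v██··
···██···
········
········
gen 16: ········
···██···
····██··
····>█··
···██···
········
········
gen 17: ········
···██···
····^█··
·····█··
···██···
········
········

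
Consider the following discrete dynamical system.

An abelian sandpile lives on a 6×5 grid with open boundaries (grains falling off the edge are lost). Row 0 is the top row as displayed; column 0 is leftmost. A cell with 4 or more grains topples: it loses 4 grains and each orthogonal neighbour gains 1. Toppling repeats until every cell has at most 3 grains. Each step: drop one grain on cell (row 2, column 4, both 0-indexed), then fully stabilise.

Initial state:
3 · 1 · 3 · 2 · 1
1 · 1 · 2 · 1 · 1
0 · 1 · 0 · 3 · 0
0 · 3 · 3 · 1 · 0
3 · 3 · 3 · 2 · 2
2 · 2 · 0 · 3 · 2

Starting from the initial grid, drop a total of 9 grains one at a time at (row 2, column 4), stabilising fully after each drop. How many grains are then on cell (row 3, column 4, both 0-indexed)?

2

t=0: 3 · 1 · 3 · 2 · 1
1 · 1 · 2 · 1 · 1
0 · 1 · 0 · 3 · 0
0 · 3 · 3 · 1 · 0
3 · 3 · 3 · 2 · 2
2 · 2 · 0 · 3 · 2
t=1: 3 · 1 · 3 · 2 · 1
1 · 1 · 2 · 1 · 1
0 · 1 · 0 · 3 · 1
0 · 3 · 3 · 1 · 0
3 · 3 · 3 · 2 · 2
2 · 2 · 0 · 3 · 2
t=2: 3 · 1 · 3 · 2 · 1
1 · 1 · 2 · 1 · 1
0 · 1 · 0 · 3 · 2
0 · 3 · 3 · 1 · 0
3 · 3 · 3 · 2 · 2
2 · 2 · 0 · 3 · 2
t=3: 3 · 1 · 3 · 2 · 1
1 · 1 · 2 · 1 · 1
0 · 1 · 0 · 3 · 3
0 · 3 · 3 · 1 · 0
3 · 3 · 3 · 2 · 2
2 · 2 · 0 · 3 · 2
t=4: 3 · 1 · 3 · 2 · 1
1 · 1 · 2 · 2 · 2
0 · 1 · 1 · 0 · 1
0 · 3 · 3 · 2 · 1
3 · 3 · 3 · 2 · 2
2 · 2 · 0 · 3 · 2
t=5: 3 · 1 · 3 · 2 · 1
1 · 1 · 2 · 2 · 2
0 · 1 · 1 · 0 · 2
0 · 3 · 3 · 2 · 1
3 · 3 · 3 · 2 · 2
2 · 2 · 0 · 3 · 2
t=6: 3 · 1 · 3 · 2 · 1
1 · 1 · 2 · 2 · 2
0 · 1 · 1 · 0 · 3
0 · 3 · 3 · 2 · 1
3 · 3 · 3 · 2 · 2
2 · 2 · 0 · 3 · 2
t=7: 3 · 1 · 3 · 2 · 1
1 · 1 · 2 · 2 · 3
0 · 1 · 1 · 1 · 0
0 · 3 · 3 · 2 · 2
3 · 3 · 3 · 2 · 2
2 · 2 · 0 · 3 · 2
t=8: 3 · 1 · 3 · 2 · 1
1 · 1 · 2 · 2 · 3
0 · 1 · 1 · 1 · 1
0 · 3 · 3 · 2 · 2
3 · 3 · 3 · 2 · 2
2 · 2 · 0 · 3 · 2
t=9: 3 · 1 · 3 · 2 · 1
1 · 1 · 2 · 2 · 3
0 · 1 · 1 · 1 · 2
0 · 3 · 3 · 2 · 2
3 · 3 · 3 · 2 · 2
2 · 2 · 0 · 3 · 2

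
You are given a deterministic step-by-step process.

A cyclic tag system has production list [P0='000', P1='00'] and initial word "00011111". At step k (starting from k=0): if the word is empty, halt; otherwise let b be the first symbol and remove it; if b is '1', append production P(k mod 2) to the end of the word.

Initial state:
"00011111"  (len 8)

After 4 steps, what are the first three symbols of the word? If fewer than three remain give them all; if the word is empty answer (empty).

111

t=0: "00011111"  (len 8)
t=1: "0011111"  (len 7)
t=2: "011111"  (len 6)
t=3: "11111"  (len 5)
t=4: "111100"  (len 6)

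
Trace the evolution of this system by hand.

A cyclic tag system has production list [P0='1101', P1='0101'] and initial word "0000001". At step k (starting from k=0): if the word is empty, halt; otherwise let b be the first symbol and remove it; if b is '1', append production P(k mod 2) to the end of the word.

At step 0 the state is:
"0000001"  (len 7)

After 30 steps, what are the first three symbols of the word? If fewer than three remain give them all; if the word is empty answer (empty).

0) "0000001"  (len 7)
1) "000001"  (len 6)
2) "00001"  (len 5)
3) "0001"  (len 4)
4) "001"  (len 3)
5) "01"  (len 2)
6) "1"  (len 1)
7) "1101"  (len 4)
8) "1010101"  (len 7)
9) "0101011101"  (len 10)
10) "101011101"  (len 9)
11) "010111011101"  (len 12)
12) "10111011101"  (len 11)
13) "01110111011101"  (len 14)
14) "1110111011101"  (len 13)
15) "1101110111011101"  (len 16)
16) "1011101110111010101"  (len 19)
17) "0111011101110101011101"  (len 22)
18) "111011101110101011101"  (len 21)
19) "110111011101010111011101"  (len 24)
20) "101110111010101110111010101"  (len 27)
21) "011101110101011101110101011101"  (len 30)
22) "11101110101011101110101011101"  (len 29)
23) "11011101010111011101010111011101"  (len 32)
24) "10111010101110111010101110111010101"  (len 35)
25) "01110101011101110101011101110101011101"  (len 38)
26) "1110101011101110101011101110101011101"  (len 37)
27) "1101010111011101010111011101010111011101"  (len 40)
28) "1010101110111010101110111010101110111010101"  (len 43)
29) "0101011101110101011101110101011101110101011101"  (len 46)
30) "101011101110101011101110101011101110101011101"  (len 45)

101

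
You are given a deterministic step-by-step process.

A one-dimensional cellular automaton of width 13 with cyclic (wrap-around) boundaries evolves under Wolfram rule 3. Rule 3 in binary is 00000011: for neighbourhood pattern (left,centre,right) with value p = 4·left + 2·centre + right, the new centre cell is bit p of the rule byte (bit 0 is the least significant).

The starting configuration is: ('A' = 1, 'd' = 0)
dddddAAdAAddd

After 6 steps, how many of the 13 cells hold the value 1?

0) dddddAAdAAddd
1) AAAAAddddddAA
2) ddddddAAAAAdd
3) AAAAAAddddddA
4) dddddddAAAAAd
5) AAAAAAAdddddd
6) ddddddddAAAAA

5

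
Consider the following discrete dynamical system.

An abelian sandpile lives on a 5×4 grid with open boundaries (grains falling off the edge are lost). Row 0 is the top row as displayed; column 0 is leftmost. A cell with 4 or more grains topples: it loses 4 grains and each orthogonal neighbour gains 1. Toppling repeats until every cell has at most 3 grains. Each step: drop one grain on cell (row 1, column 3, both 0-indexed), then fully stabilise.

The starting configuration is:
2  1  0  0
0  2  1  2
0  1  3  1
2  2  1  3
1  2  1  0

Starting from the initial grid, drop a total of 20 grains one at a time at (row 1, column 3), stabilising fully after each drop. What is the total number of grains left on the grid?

34

0) 2  1  0  0
0  2  1  2
0  1  3  1
2  2  1  3
1  2  1  0
1) 2  1  0  0
0  2  1  3
0  1  3  1
2  2  1  3
1  2  1  0
2) 2  1  0  1
0  2  2  0
0  1  3  2
2  2  1  3
1  2  1  0
3) 2  1  0  1
0  2  2  1
0  1  3  2
2  2  1  3
1  2  1  0
4) 2  1  0  1
0  2  2  2
0  1  3  2
2  2  1  3
1  2  1  0
5) 2  1  0  1
0  2  2  3
0  1  3  2
2  2  1  3
1  2  1  0
6) 2  1  0  2
0  2  3  0
0  1  3  3
2  2  1  3
1  2  1  0
7) 2  1  0  2
0  2  3  1
0  1  3  3
2  2  1  3
1  2  1  0
8) 2  1  0  2
0  2  3  2
0  1  3  3
2  2  1  3
1  2  1  0
9) 2  1  0  2
0  2  3  3
0  1  3  3
2  2  1  3
1  2  1  0
10) 2  1  1  3
0  3  1  2
0  2  1  2
2  2  3  0
1  2  1  1
11) 2  1  1  3
0  3  1  3
0  2  1  2
2  2  3  0
1  2  1  1
12) 2  1  2  0
0  3  2  1
0  2  1  3
2  2  3  0
1  2  1  1
13) 2  1  2  0
0  3  2  2
0  2  1  3
2  2  3  0
1  2  1  1
14) 2  1  2  0
0  3  2  3
0  2  1  3
2  2  3  0
1  2  1  1
15) 2  1  2  1
0  3  3  1
0  2  2  0
2  2  3  1
1  2  1  1
16) 2  1  2  1
0  3  3  2
0  2  2  0
2  2  3  1
1  2  1  1
17) 2  1  2  1
0  3  3  3
0  2  2  0
2  2  3  1
1  2  1  1
18) 2  2  3  2
1  0  1  1
0  3  3  1
2  2  3  1
1  2  1  1
19) 2  2  3  2
1  0  1  2
0  3  3  1
2  2  3  1
1  2  1  1
20) 2  2  3  2
1  0  1  3
0  3  3  1
2  2  3  1
1  2  1  1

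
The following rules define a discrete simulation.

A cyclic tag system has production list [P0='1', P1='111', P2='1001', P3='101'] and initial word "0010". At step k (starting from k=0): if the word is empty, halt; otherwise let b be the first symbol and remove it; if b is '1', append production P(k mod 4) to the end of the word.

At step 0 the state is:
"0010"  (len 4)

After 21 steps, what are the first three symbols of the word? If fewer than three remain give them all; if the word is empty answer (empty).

0) "0010"  (len 4)
1) "010"  (len 3)
2) "10"  (len 2)
3) "01001"  (len 5)
4) "1001"  (len 4)
5) "0011"  (len 4)
6) "011"  (len 3)
7) "11"  (len 2)
8) "1101"  (len 4)
9) "1011"  (len 4)
10) "011111"  (len 6)
11) "11111"  (len 5)
12) "1111101"  (len 7)
13) "1111011"  (len 7)
14) "111011111"  (len 9)
15) "110111111001"  (len 12)
16) "10111111001101"  (len 14)
17) "01111110011011"  (len 14)
18) "1111110011011"  (len 13)
19) "1111100110111001"  (len 16)
20) "111100110111001101"  (len 18)
21) "111001101110011011"  (len 18)

111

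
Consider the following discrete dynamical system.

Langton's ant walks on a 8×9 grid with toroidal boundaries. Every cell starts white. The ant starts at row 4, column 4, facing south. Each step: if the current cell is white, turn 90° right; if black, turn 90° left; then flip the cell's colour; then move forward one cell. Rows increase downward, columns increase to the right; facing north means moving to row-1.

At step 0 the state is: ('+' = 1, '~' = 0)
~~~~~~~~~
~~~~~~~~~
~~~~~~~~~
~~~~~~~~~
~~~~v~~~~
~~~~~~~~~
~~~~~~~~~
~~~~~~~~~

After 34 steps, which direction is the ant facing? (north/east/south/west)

north

step 0: ~~~~~~~~~
~~~~~~~~~
~~~~~~~~~
~~~~~~~~~
~~~~v~~~~
~~~~~~~~~
~~~~~~~~~
~~~~~~~~~
step 1: ~~~~~~~~~
~~~~~~~~~
~~~~~~~~~
~~~~~~~~~
~~~<+~~~~
~~~~~~~~~
~~~~~~~~~
~~~~~~~~~
step 2: ~~~~~~~~~
~~~~~~~~~
~~~~~~~~~
~~~^~~~~~
~~~++~~~~
~~~~~~~~~
~~~~~~~~~
~~~~~~~~~
step 3: ~~~~~~~~~
~~~~~~~~~
~~~~~~~~~
~~~+>~~~~
~~~++~~~~
~~~~~~~~~
~~~~~~~~~
~~~~~~~~~
step 4: ~~~~~~~~~
~~~~~~~~~
~~~~~~~~~
~~~++~~~~
~~~+v~~~~
~~~~~~~~~
~~~~~~~~~
~~~~~~~~~
step 5: ~~~~~~~~~
~~~~~~~~~
~~~~~~~~~
~~~++~~~~
~~~+~>~~~
~~~~~~~~~
~~~~~~~~~
~~~~~~~~~
step 6: ~~~~~~~~~
~~~~~~~~~
~~~~~~~~~
~~~++~~~~
~~~+~+~~~
~~~~~v~~~
~~~~~~~~~
~~~~~~~~~
step 7: ~~~~~~~~~
~~~~~~~~~
~~~~~~~~~
~~~++~~~~
~~~+~+~~~
~~~~<+~~~
~~~~~~~~~
~~~~~~~~~
step 8: ~~~~~~~~~
~~~~~~~~~
~~~~~~~~~
~~~++~~~~
~~~+^+~~~
~~~~++~~~
~~~~~~~~~
~~~~~~~~~
step 9: ~~~~~~~~~
~~~~~~~~~
~~~~~~~~~
~~~++~~~~
~~~++>~~~
~~~~++~~~
~~~~~~~~~
~~~~~~~~~
step 10: ~~~~~~~~~
~~~~~~~~~
~~~~~~~~~
~~~++^~~~
~~~++~~~~
~~~~++~~~
~~~~~~~~~
~~~~~~~~~
step 11: ~~~~~~~~~
~~~~~~~~~
~~~~~~~~~
~~~+++>~~
~~~++~~~~
~~~~++~~~
~~~~~~~~~
~~~~~~~~~
step 12: ~~~~~~~~~
~~~~~~~~~
~~~~~~~~~
~~~++++~~
~~~++~v~~
~~~~++~~~
~~~~~~~~~
~~~~~~~~~
step 13: ~~~~~~~~~
~~~~~~~~~
~~~~~~~~~
~~~++++~~
~~~++<+~~
~~~~++~~~
~~~~~~~~~
~~~~~~~~~
step 14: ~~~~~~~~~
~~~~~~~~~
~~~~~~~~~
~~~++^+~~
~~~++++~~
~~~~++~~~
~~~~~~~~~
~~~~~~~~~
step 15: ~~~~~~~~~
~~~~~~~~~
~~~~~~~~~
~~~+<~+~~
~~~++++~~
~~~~++~~~
~~~~~~~~~
~~~~~~~~~
step 16: ~~~~~~~~~
~~~~~~~~~
~~~~~~~~~
~~~+~~+~~
~~~+v++~~
~~~~++~~~
~~~~~~~~~
~~~~~~~~~
step 17: ~~~~~~~~~
~~~~~~~~~
~~~~~~~~~
~~~+~~+~~
~~~+~>+~~
~~~~++~~~
~~~~~~~~~
~~~~~~~~~
step 18: ~~~~~~~~~
~~~~~~~~~
~~~~~~~~~
~~~+~^+~~
~~~+~~+~~
~~~~++~~~
~~~~~~~~~
~~~~~~~~~
step 19: ~~~~~~~~~
~~~~~~~~~
~~~~~~~~~
~~~+~+>~~
~~~+~~+~~
~~~~++~~~
~~~~~~~~~
~~~~~~~~~
step 20: ~~~~~~~~~
~~~~~~~~~
~~~~~~^~~
~~~+~+~~~
~~~+~~+~~
~~~~++~~~
~~~~~~~~~
~~~~~~~~~
step 21: ~~~~~~~~~
~~~~~~~~~
~~~~~~+>~
~~~+~+~~~
~~~+~~+~~
~~~~++~~~
~~~~~~~~~
~~~~~~~~~
step 22: ~~~~~~~~~
~~~~~~~~~
~~~~~~++~
~~~+~+~v~
~~~+~~+~~
~~~~++~~~
~~~~~~~~~
~~~~~~~~~
step 23: ~~~~~~~~~
~~~~~~~~~
~~~~~~++~
~~~+~+<+~
~~~+~~+~~
~~~~++~~~
~~~~~~~~~
~~~~~~~~~
step 24: ~~~~~~~~~
~~~~~~~~~
~~~~~~^+~
~~~+~+++~
~~~+~~+~~
~~~~++~~~
~~~~~~~~~
~~~~~~~~~
step 25: ~~~~~~~~~
~~~~~~~~~
~~~~~<~+~
~~~+~+++~
~~~+~~+~~
~~~~++~~~
~~~~~~~~~
~~~~~~~~~
step 26: ~~~~~~~~~
~~~~~^~~~
~~~~~+~+~
~~~+~+++~
~~~+~~+~~
~~~~++~~~
~~~~~~~~~
~~~~~~~~~
step 27: ~~~~~~~~~
~~~~~+>~~
~~~~~+~+~
~~~+~+++~
~~~+~~+~~
~~~~++~~~
~~~~~~~~~
~~~~~~~~~
step 28: ~~~~~~~~~
~~~~~++~~
~~~~~+v+~
~~~+~+++~
~~~+~~+~~
~~~~++~~~
~~~~~~~~~
~~~~~~~~~
step 29: ~~~~~~~~~
~~~~~++~~
~~~~~<++~
~~~+~+++~
~~~+~~+~~
~~~~++~~~
~~~~~~~~~
~~~~~~~~~
step 30: ~~~~~~~~~
~~~~~++~~
~~~~~~++~
~~~+~v++~
~~~+~~+~~
~~~~++~~~
~~~~~~~~~
~~~~~~~~~
step 31: ~~~~~~~~~
~~~~~++~~
~~~~~~++~
~~~+~~>+~
~~~+~~+~~
~~~~++~~~
~~~~~~~~~
~~~~~~~~~
step 32: ~~~~~~~~~
~~~~~++~~
~~~~~~^+~
~~~+~~~+~
~~~+~~+~~
~~~~++~~~
~~~~~~~~~
~~~~~~~~~
step 33: ~~~~~~~~~
~~~~~++~~
~~~~~<~+~
~~~+~~~+~
~~~+~~+~~
~~~~++~~~
~~~~~~~~~
~~~~~~~~~
step 34: ~~~~~~~~~
~~~~~^+~~
~~~~~+~+~
~~~+~~~+~
~~~+~~+~~
~~~~++~~~
~~~~~~~~~
~~~~~~~~~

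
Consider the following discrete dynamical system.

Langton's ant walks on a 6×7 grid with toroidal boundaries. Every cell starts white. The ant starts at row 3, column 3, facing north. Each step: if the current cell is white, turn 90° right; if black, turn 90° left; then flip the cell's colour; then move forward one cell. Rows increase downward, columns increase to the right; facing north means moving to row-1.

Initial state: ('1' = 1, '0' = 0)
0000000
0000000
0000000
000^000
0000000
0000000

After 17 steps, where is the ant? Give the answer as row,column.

3,2

step 0: 0000000
0000000
0000000
000^000
0000000
0000000
step 1: 0000000
0000000
0000000
0001>00
0000000
0000000
step 2: 0000000
0000000
0000000
0001100
0000v00
0000000
step 3: 0000000
0000000
0000000
0001100
000<100
0000000
step 4: 0000000
0000000
0000000
000^100
0001100
0000000
step 5: 0000000
0000000
0000000
00<0100
0001100
0000000
step 6: 0000000
0000000
00^0000
0010100
0001100
0000000
step 7: 0000000
0000000
001>000
0010100
0001100
0000000
step 8: 0000000
0000000
0011000
001v100
0001100
0000000
step 9: 0000000
0000000
0011000
00<1100
0001100
0000000
step 10: 0000000
0000000
0011000
0001100
00v1100
0000000
step 11: 0000000
0000000
0011000
0001100
0<11100
0000000
step 12: 0000000
0000000
0011000
0^01100
0111100
0000000
step 13: 0000000
0000000
0011000
01>1100
0111100
0000000
step 14: 0000000
0000000
0011000
0111100
01v1100
0000000
step 15: 0000000
0000000
0011000
0111100
010>100
0000000
step 16: 0000000
0000000
0011000
011^100
0100100
0000000
step 17: 0000000
0000000
0011000
01<0100
0100100
0000000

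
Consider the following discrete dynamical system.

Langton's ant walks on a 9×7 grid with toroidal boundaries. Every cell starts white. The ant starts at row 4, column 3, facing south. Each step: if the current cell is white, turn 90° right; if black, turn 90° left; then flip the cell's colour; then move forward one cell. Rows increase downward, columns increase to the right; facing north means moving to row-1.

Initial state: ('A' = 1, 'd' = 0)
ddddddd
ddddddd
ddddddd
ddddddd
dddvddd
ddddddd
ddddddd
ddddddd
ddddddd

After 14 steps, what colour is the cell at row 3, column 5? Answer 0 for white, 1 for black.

t=0: ddddddd
ddddddd
ddddddd
ddddddd
dddvddd
ddddddd
ddddddd
ddddddd
ddddddd
t=1: ddddddd
ddddddd
ddddddd
ddddddd
dd<Addd
ddddddd
ddddddd
ddddddd
ddddddd
t=2: ddddddd
ddddddd
ddddddd
dd^dddd
ddAAddd
ddddddd
ddddddd
ddddddd
ddddddd
t=3: ddddddd
ddddddd
ddddddd
ddA>ddd
ddAAddd
ddddddd
ddddddd
ddddddd
ddddddd
t=4: ddddddd
ddddddd
ddddddd
ddAAddd
ddAvddd
ddddddd
ddddddd
ddddddd
ddddddd
t=5: ddddddd
ddddddd
ddddddd
ddAAddd
ddAd>dd
ddddddd
ddddddd
ddddddd
ddddddd
t=6: ddddddd
ddddddd
ddddddd
ddAAddd
ddAdAdd
ddddvdd
ddddddd
ddddddd
ddddddd
t=7: ddddddd
ddddddd
ddddddd
ddAAddd
ddAdAdd
ddd<Add
ddddddd
ddddddd
ddddddd
t=8: ddddddd
ddddddd
ddddddd
ddAAddd
ddA^Add
dddAAdd
ddddddd
ddddddd
ddddddd
t=9: ddddddd
ddddddd
ddddddd
ddAAddd
ddAA>dd
dddAAdd
ddddddd
ddddddd
ddddddd
t=10: ddddddd
ddddddd
ddddddd
ddAA^dd
ddAAddd
dddAAdd
ddddddd
ddddddd
ddddddd
t=11: ddddddd
ddddddd
ddddddd
ddAAA>d
ddAAddd
dddAAdd
ddddddd
ddddddd
ddddddd
t=12: ddddddd
ddddddd
ddddddd
ddAAAAd
ddAAdvd
dddAAdd
ddddddd
ddddddd
ddddddd
t=13: ddddddd
ddddddd
ddddddd
ddAAAAd
ddAA<Ad
dddAAdd
ddddddd
ddddddd
ddddddd
t=14: ddddddd
ddddddd
ddddddd
ddAA^Ad
ddAAAAd
dddAAdd
ddddddd
ddddddd
ddddddd

1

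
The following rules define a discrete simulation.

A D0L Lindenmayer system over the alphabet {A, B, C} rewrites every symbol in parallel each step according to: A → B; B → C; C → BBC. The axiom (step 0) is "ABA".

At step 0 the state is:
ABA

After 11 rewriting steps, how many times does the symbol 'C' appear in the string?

t=0: ABA
t=1: BCB
t=2: CBBCC
t=3: BBCCCBBCBBC
t=4: CCBBCBBCBBCCCBBCCCBBC
t=5: BBCBBCCCBBCCCBBCCCBBCBBCBBCCCBBCBBCBBCCCBBC
t=6: CCBBCCCBBCBBCBBCCCBBCBBCBBCCCBBCBBCBBCCCBBCCCBBCCCBBCBBCBBCCCBBCCCBBCCCBBCBBCBBCCCBBC
t=7: BBCBBCCCBBCBBCBBCCCBBCCCBBCCCBBCBBCBBCCCBBCCCBBCCCBBCBBCBB…CBBCBBCBBCCCBBCBBCBBCCCBBCBBCBBCCCBBCCCBBCCCBBCBBCBBCCCBBC  (len 171)
t=8: CCBBCCCBBCBBCBBCCCBBCCCBBCCCBBCBBCBBCCCBBCBBCBBCCCBBCBBCBB…CBBCBBCBBCCCBBCBBCBBCCCBBCBBCBBCCCBBCCCBBCCCBBCBBCBBCCCBBC  (len 341)
t=9: BBCBBCCCBBCBBCBBCCCBBCCCBBCCCBBCBBCBBCCCBBCBBCBBCCCBBCBBCB…CBBCBBCBBCCCBBCBBCBBCCCBBCBBCBBCCCBBCCCBBCCCBBCBBCBBCCCBBC  (len 683)
t=10: CCBBCCCBBCBBCBBCCCBBCCCBBCCCBBCBBCBBCCCBBCBBCBBCCCBBCBBCBB…CBBCBBCBBCCCBBCBBCBBCCCBBCBBCBBCCCBBCCCBBCCCBBCBBCBBCCCBBC  (len 1365)
t=11: BBCBBCCCBBCBBCBBCCCBBCCCBBCCCBBCBBCBBCCCBBCBBCBBCCCBBCBBCB…CBBCBBCBBCCCBBCBBCBBCCCBBCBBCBBCCCBBCCCBBCCCBBCBBCBBCCCBBC  (len 2731)

1365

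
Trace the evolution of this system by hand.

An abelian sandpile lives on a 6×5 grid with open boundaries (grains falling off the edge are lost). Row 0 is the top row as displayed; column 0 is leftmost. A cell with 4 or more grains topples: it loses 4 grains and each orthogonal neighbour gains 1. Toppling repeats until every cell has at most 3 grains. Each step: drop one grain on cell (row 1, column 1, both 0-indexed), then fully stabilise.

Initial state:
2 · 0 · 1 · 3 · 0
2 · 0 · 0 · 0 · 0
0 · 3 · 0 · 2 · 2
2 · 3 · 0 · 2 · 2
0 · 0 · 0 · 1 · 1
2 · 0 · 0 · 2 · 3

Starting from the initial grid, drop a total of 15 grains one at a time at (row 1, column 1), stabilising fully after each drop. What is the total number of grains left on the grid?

0) 2 · 0 · 1 · 3 · 0
2 · 0 · 0 · 0 · 0
0 · 3 · 0 · 2 · 2
2 · 3 · 0 · 2 · 2
0 · 0 · 0 · 1 · 1
2 · 0 · 0 · 2 · 3
1) 2 · 0 · 1 · 3 · 0
2 · 1 · 0 · 0 · 0
0 · 3 · 0 · 2 · 2
2 · 3 · 0 · 2 · 2
0 · 0 · 0 · 1 · 1
2 · 0 · 0 · 2 · 3
2) 2 · 0 · 1 · 3 · 0
2 · 2 · 0 · 0 · 0
0 · 3 · 0 · 2 · 2
2 · 3 · 0 · 2 · 2
0 · 0 · 0 · 1 · 1
2 · 0 · 0 · 2 · 3
3) 2 · 0 · 1 · 3 · 0
2 · 3 · 0 · 0 · 0
0 · 3 · 0 · 2 · 2
2 · 3 · 0 · 2 · 2
0 · 0 · 0 · 1 · 1
2 · 0 · 0 · 2 · 3
4) 2 · 1 · 1 · 3 · 0
3 · 1 · 1 · 0 · 0
1 · 1 · 1 · 2 · 2
3 · 0 · 1 · 2 · 2
0 · 1 · 0 · 1 · 1
2 · 0 · 0 · 2 · 3
5) 2 · 1 · 1 · 3 · 0
3 · 2 · 1 · 0 · 0
1 · 1 · 1 · 2 · 2
3 · 0 · 1 · 2 · 2
0 · 1 · 0 · 1 · 1
2 · 0 · 0 · 2 · 3
6) 2 · 1 · 1 · 3 · 0
3 · 3 · 1 · 0 · 0
1 · 1 · 1 · 2 · 2
3 · 0 · 1 · 2 · 2
0 · 1 · 0 · 1 · 1
2 · 0 · 0 · 2 · 3
7) 3 · 2 · 1 · 3 · 0
0 · 1 · 2 · 0 · 0
2 · 2 · 1 · 2 · 2
3 · 0 · 1 · 2 · 2
0 · 1 · 0 · 1 · 1
2 · 0 · 0 · 2 · 3
8) 3 · 2 · 1 · 3 · 0
0 · 2 · 2 · 0 · 0
2 · 2 · 1 · 2 · 2
3 · 0 · 1 · 2 · 2
0 · 1 · 0 · 1 · 1
2 · 0 · 0 · 2 · 3
9) 3 · 2 · 1 · 3 · 0
0 · 3 · 2 · 0 · 0
2 · 2 · 1 · 2 · 2
3 · 0 · 1 · 2 · 2
0 · 1 · 0 · 1 · 1
2 · 0 · 0 · 2 · 3
10) 3 · 3 · 1 · 3 · 0
1 · 0 · 3 · 0 · 0
2 · 3 · 1 · 2 · 2
3 · 0 · 1 · 2 · 2
0 · 1 · 0 · 1 · 1
2 · 0 · 0 · 2 · 3
11) 3 · 3 · 1 · 3 · 0
1 · 1 · 3 · 0 · 0
2 · 3 · 1 · 2 · 2
3 · 0 · 1 · 2 · 2
0 · 1 · 0 · 1 · 1
2 · 0 · 0 · 2 · 3
12) 3 · 3 · 1 · 3 · 0
1 · 2 · 3 · 0 · 0
2 · 3 · 1 · 2 · 2
3 · 0 · 1 · 2 · 2
0 · 1 · 0 · 1 · 1
2 · 0 · 0 · 2 · 3
13) 3 · 3 · 1 · 3 · 0
1 · 3 · 3 · 0 · 0
2 · 3 · 1 · 2 · 2
3 · 0 · 1 · 2 · 2
0 · 1 · 0 · 1 · 1
2 · 0 · 0 · 2 · 3
14) 0 · 1 · 3 · 3 · 0
3 · 3 · 0 · 1 · 0
3 · 0 · 3 · 2 · 2
3 · 1 · 1 · 2 · 2
0 · 1 · 0 · 1 · 1
2 · 0 · 0 · 2 · 3
15) 1 · 2 · 3 · 3 · 0
1 · 1 · 1 · 1 · 0
1 · 2 · 3 · 2 · 2
0 · 2 · 1 · 2 · 2
1 · 1 · 0 · 1 · 1
2 · 0 · 0 · 2 · 3

41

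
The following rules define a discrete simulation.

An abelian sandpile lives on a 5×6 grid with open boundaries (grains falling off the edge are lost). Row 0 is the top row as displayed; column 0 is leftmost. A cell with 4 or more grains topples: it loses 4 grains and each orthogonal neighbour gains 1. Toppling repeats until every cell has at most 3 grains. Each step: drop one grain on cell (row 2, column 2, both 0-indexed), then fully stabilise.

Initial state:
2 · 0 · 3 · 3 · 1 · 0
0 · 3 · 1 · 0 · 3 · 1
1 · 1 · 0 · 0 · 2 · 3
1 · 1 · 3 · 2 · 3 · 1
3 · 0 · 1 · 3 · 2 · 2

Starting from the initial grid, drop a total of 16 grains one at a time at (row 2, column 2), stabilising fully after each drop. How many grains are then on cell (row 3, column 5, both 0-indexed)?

3

step 0: 2 · 0 · 3 · 3 · 1 · 0
0 · 3 · 1 · 0 · 3 · 1
1 · 1 · 0 · 0 · 2 · 3
1 · 1 · 3 · 2 · 3 · 1
3 · 0 · 1 · 3 · 2 · 2
step 1: 2 · 0 · 3 · 3 · 1 · 0
0 · 3 · 1 · 0 · 3 · 1
1 · 1 · 1 · 0 · 2 · 3
1 · 1 · 3 · 2 · 3 · 1
3 · 0 · 1 · 3 · 2 · 2
step 2: 2 · 0 · 3 · 3 · 1 · 0
0 · 3 · 1 · 0 · 3 · 1
1 · 1 · 2 · 0 · 2 · 3
1 · 1 · 3 · 2 · 3 · 1
3 · 0 · 1 · 3 · 2 · 2
step 3: 2 · 0 · 3 · 3 · 1 · 0
0 · 3 · 1 · 0 · 3 · 1
1 · 1 · 3 · 0 · 2 · 3
1 · 1 · 3 · 2 · 3 · 1
3 · 0 · 1 · 3 · 2 · 2
step 4: 2 · 0 · 3 · 3 · 1 · 0
0 · 3 · 2 · 0 · 3 · 1
1 · 2 · 1 · 1 · 2 · 3
1 · 2 · 0 · 3 · 3 · 1
3 · 0 · 2 · 3 · 2 · 2
step 5: 2 · 0 · 3 · 3 · 1 · 0
0 · 3 · 2 · 0 · 3 · 1
1 · 2 · 2 · 1 · 2 · 3
1 · 2 · 0 · 3 · 3 · 1
3 · 0 · 2 · 3 · 2 · 2
step 6: 2 · 0 · 3 · 3 · 1 · 0
0 · 3 · 2 · 0 · 3 · 1
1 · 2 · 3 · 1 · 2 · 3
1 · 2 · 0 · 3 · 3 · 1
3 · 0 · 2 · 3 · 2 · 2
step 7: 2 · 0 · 3 · 3 · 1 · 0
0 · 3 · 3 · 0 · 3 · 1
1 · 3 · 0 · 2 · 2 · 3
1 · 2 · 1 · 3 · 3 · 1
3 · 0 · 2 · 3 · 2 · 2
step 8: 2 · 0 · 3 · 3 · 1 · 0
0 · 3 · 3 · 0 · 3 · 1
1 · 3 · 1 · 2 · 2 · 3
1 · 2 · 1 · 3 · 3 · 1
3 · 0 · 2 · 3 · 2 · 2
step 9: 2 · 0 · 3 · 3 · 1 · 0
0 · 3 · 3 · 0 · 3 · 1
1 · 3 · 2 · 2 · 2 · 3
1 · 2 · 1 · 3 · 3 · 1
3 · 0 · 2 · 3 · 2 · 2
step 10: 2 · 0 · 3 · 3 · 1 · 0
0 · 3 · 3 · 0 · 3 · 1
1 · 3 · 3 · 2 · 2 · 3
1 · 2 · 1 · 3 · 3 · 1
3 · 0 · 2 · 3 · 2 · 2
step 11: 2 · 2 · 1 · 0 · 2 · 0
1 · 1 · 2 · 2 · 3 · 1
2 · 1 · 2 · 3 · 2 · 3
1 · 3 · 2 · 3 · 3 · 1
3 · 0 · 2 · 3 · 2 · 2
step 12: 2 · 2 · 1 · 0 · 2 · 0
1 · 1 · 2 · 2 · 3 · 1
2 · 1 · 3 · 3 · 2 · 3
1 · 3 · 2 · 3 · 3 · 1
3 · 0 · 2 · 3 · 2 · 2
step 13: 2 · 2 · 2 · 1 · 3 · 0
1 · 2 · 0 · 1 · 1 · 3
2 · 3 · 3 · 3 · 2 · 0
2 · 0 · 2 · 3 · 2 · 3
3 · 2 · 0 · 2 · 0 · 3
step 14: 2 · 2 · 2 · 1 · 3 · 0
1 · 3 · 1 · 2 · 1 · 3
3 · 0 · 3 · 1 · 3 · 0
2 · 2 · 0 · 1 · 3 · 3
3 · 2 · 1 · 3 · 0 · 3
step 15: 2 · 2 · 2 · 1 · 3 · 0
1 · 3 · 2 · 2 · 1 · 3
3 · 1 · 0 · 2 · 3 · 0
2 · 2 · 1 · 1 · 3 · 3
3 · 2 · 1 · 3 · 0 · 3
step 16: 2 · 2 · 2 · 1 · 3 · 0
1 · 3 · 2 · 2 · 1 · 3
3 · 1 · 1 · 2 · 3 · 0
2 · 2 · 1 · 1 · 3 · 3
3 · 2 · 1 · 3 · 0 · 3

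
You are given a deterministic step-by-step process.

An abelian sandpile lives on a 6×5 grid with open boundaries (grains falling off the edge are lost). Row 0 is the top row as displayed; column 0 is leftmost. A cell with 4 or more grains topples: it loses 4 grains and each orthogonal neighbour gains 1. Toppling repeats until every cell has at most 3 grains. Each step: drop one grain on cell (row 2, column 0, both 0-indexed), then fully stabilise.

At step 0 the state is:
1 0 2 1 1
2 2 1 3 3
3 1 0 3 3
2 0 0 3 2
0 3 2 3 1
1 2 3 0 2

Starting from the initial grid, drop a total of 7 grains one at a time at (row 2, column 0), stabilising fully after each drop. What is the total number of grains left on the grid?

k=0  1 0 2 1 1
2 2 1 3 3
3 1 0 3 3
2 0 0 3 2
0 3 2 3 1
1 2 3 0 2
k=1  1 0 2 1 1
3 2 1 3 3
0 2 0 3 3
3 0 0 3 2
0 3 2 3 1
1 2 3 0 2
k=2  1 0 2 1 1
3 2 1 3 3
1 2 0 3 3
3 0 0 3 2
0 3 2 3 1
1 2 3 0 2
k=3  1 0 2 1 1
3 2 1 3 3
2 2 0 3 3
3 0 0 3 2
0 3 2 3 1
1 2 3 0 2
k=4  1 0 2 1 1
3 2 1 3 3
3 2 0 3 3
3 0 0 3 2
0 3 2 3 1
1 2 3 0 2
k=5  2 0 2 1 1
0 3 1 3 3
2 3 0 3 3
0 1 0 3 2
1 3 2 3 1
1 2 3 0 2
k=6  2 0 2 1 1
0 3 1 3 3
3 3 0 3 3
0 1 0 3 2
1 3 2 3 1
1 2 3 0 2
k=7  2 1 2 1 1
2 0 2 3 3
1 1 1 3 3
1 2 0 3 2
1 3 2 3 1
1 2 3 0 2

52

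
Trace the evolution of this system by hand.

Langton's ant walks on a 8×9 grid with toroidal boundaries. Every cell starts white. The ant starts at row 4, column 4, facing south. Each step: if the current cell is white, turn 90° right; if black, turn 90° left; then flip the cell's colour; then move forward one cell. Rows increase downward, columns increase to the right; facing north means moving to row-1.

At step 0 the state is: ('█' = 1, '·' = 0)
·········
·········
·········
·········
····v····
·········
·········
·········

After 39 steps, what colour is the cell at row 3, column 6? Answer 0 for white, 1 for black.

[0] ·········
·········
·········
·········
····v····
·········
·········
·········
[1] ·········
·········
·········
·········
···<█····
·········
·········
·········
[2] ·········
·········
·········
···^·····
···██····
·········
·········
·········
[3] ·········
·········
·········
···█>····
···██····
·········
·········
·········
[4] ·········
·········
·········
···██····
···█v····
·········
·········
·········
[5] ·········
·········
·········
···██····
···█·>···
·········
·········
·········
[6] ·········
·········
·········
···██····
···█·█···
·····v···
·········
·········
[7] ·········
·········
·········
···██····
···█·█···
····<█···
·········
·········
[8] ·········
·········
·········
···██····
···█^█···
····██···
·········
·········
[9] ·········
·········
·········
···██····
···██>···
····██···
·········
·········
[10] ·········
·········
·········
···██^···
···██····
····██···
·········
·········
[11] ·········
·········
·········
···███>··
···██····
····██···
·········
·········
[12] ·········
·········
·········
···████··
···██·v··
····██···
·········
·········
[13] ·········
·········
·········
···████··
···██<█··
····██···
·········
·········
[14] ·········
·········
·········
···██^█··
···████··
····██···
·········
·········
[15] ·········
·········
·········
···█<·█··
···████··
····██···
·········
·········
[16] ·········
·········
·········
···█··█··
···█v██··
····██···
·········
·········
[17] ·········
·········
·········
···█··█··
···█·>█··
····██···
·········
·········
[18] ·········
·········
·········
···█·^█··
···█··█··
····██···
·········
·········
[19] ·········
·········
·········
···█·█>··
···█··█··
····██···
·········
·········
[20] ·········
·········
······^··
···█·█···
···█··█··
····██···
·········
·········
[21] ·········
·········
······█>·
···█·█···
···█··█··
····██···
·········
·········
[22] ·········
·········
······██·
···█·█·v·
···█··█··
····██···
·········
·········
[23] ·········
·········
······██·
···█·█<█·
···█··█··
····██···
·········
·········
[24] ·········
·········
······^█·
···█·███·
···█··█··
····██···
·········
·········
[25] ·········
·········
·····<·█·
···█·███·
···█··█··
····██···
·········
·········
[26] ·········
·····^···
·····█·█·
···█·███·
···█··█··
····██···
·········
·········
[27] ·········
·····█>··
·····█·█·
···█·███·
···█··█··
····██···
·········
·········
[28] ·········
·····██··
·····█v█·
···█·███·
···█··█··
····██···
·········
·········
[29] ·········
·····██··
·····<██·
···█·███·
···█··█··
····██···
·········
·········
[30] ·········
·····██··
······██·
···█·v██·
···█··█··
····██···
·········
·········
[31] ·········
·····██··
······██·
···█··>█·
···█··█··
····██···
·········
·········
[32] ·········
·····██··
······^█·
···█···█·
···█··█··
····██···
·········
·········
[33] ·········
·····██··
·····<·█·
···█···█·
···█··█··
····██···
·········
·········
[34] ·········
·····^█··
·····█·█·
···█···█·
···█··█··
····██···
·········
·········
[35] ·········
····<·█··
·····█·█·
···█···█·
···█··█··
····██···
·········
·········
[36] ····^····
····█·█··
·····█·█·
···█···█·
···█··█··
····██···
·········
·········
[37] ····█>···
····█·█··
·····█·█·
···█···█·
···█··█··
····██···
·········
·········
[38] ····██···
····█v█··
·····█·█·
···█···█·
···█··█··
····██···
·········
·········
[39] ····██···
····<██··
·····█·█·
···█···█·
···█··█··
····██···
·········
·········

0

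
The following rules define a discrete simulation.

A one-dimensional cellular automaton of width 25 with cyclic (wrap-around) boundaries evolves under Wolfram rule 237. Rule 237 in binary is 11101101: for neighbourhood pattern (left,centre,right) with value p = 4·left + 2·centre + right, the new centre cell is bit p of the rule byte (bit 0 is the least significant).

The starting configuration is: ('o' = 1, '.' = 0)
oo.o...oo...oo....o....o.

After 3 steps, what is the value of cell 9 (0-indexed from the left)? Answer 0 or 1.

gen 0: oo.o...oo...oo....o....o.
gen 1: oooo.o.oo.o.oo.oo.o.oo.oo
gen 2: ooooooooooooooooooooooooo
gen 3: ooooooooooooooooooooooooo

1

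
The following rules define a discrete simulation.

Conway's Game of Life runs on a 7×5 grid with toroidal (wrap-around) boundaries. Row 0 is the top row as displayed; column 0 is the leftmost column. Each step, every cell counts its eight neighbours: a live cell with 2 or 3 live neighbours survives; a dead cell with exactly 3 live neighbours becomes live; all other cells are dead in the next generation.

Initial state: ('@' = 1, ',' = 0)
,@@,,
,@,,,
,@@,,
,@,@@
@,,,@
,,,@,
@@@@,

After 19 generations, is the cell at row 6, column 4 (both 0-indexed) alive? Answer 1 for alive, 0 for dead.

gen 0: ,@@,,
,@,,,
,@@,,
,@,@@
@,,,@
,,,@,
@@@@,
gen 1: ,,,@,
@,,,,
,@,@,
,@,@@
@,@,,
,,,@,
@,,@@
gen 2: @,,@,
,,@,@
,@,@,
,@,@@
@@@,,
@@@@,
,,@@,
gen 3: ,@,,,
@@@,@
,@,,,
,,,@@
,,,,,
@,,,,
@,,,,
gen 4: ,,@,@
,,@,,
,@,,,
,,,,,
,,,,@
,,,,,
@@,,,
gen 5: @,@@,
,@@@,
,,,,,
,,,,,
,,,,,
@,,,,
@@,,,
gen 6: @,,@,
,@,@@
,,@,,
,,,,,
,,,,,
@@,,,
@,@,,
gen 7: @,,@,
@@,@@
,,@@,
,,,,,
,,,,,
@@,,,
@,@,,
gen 8: ,,,@,
@@,,,
@@@@,
,,,,,
,,,,,
@@,,,
@,@,,
gen 9: @,@,@
@,,@,
@,@,@
,@@,,
,,,,,
@@,,,
@,@,@
gen 10: ,,@,,
,,@,,
@,@,@
@@@@,
@,@,,
@@,,@
,,@,,
gen 11: ,@@@,
,,@,,
@,,,@
,,,,,
,,,,,
@,@@@
@,@@,
gen 12: ,,,,@
@,@,@
,,,,,
,,,,,
,,,@@
@,@,,
@,,,,
gen 13: ,@,@@
@,,@@
,,,,,
,,,,,
,,,@@
@@,@,
@@,,@
gen 14: ,@,,,
@,@@,
,,,,@
,,,,,
@,@@@
,@,@,
,,,,,
gen 15: ,@@,,
@@@@@
,,,@@
@,,,,
@@@@@
@@,@,
,,@,,
gen 16: ,,,,@
,,,,,
,,,,,
,,,,,
,,,@,
,,,,,
@,,@,
gen 17: ,,,,@
,,,,,
,,,,,
,,,,,
,,,,,
,,,,@
,,,,@
gen 18: ,,,,,
,,,,,
,,,,,
,,,,,
,,,,,
,,,,,
@,,@@
gen 19: ,,,,@
,,,,,
,,,,,
,,,,,
,,,,,
,,,,@
,,,,@

1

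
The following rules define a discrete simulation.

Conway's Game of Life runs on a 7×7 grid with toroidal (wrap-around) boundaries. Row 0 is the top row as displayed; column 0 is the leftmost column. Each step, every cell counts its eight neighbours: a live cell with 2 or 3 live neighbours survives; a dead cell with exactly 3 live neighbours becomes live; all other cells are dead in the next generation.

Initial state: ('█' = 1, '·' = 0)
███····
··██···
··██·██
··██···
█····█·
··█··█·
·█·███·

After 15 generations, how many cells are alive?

k=0  ███····
··██···
··██·██
··██···
█····█·
··█··█·
·█·███·
k=1  █······
█···█·█
·█·····
·███·█·
·████·█
·███·█·
█··████
k=2  ·█·█···
██····█
·█·████
·····█·
······█
·······
█··█·█·
k=3  ·█··█··
·█·█··█
·██·█··
█······
·······
······█
··█·█··
k=4  ██··██·
·█·███·
·███···
·█·····
·······
·······
···█·█·
k=5  ██·····
·····██
██·█···
·█·····
·······
·······
·····██
k=6  █······
··█···█
███···█
███····
·······
·······
█·····█
k=7  ██·····
··█···█
···█··█
··█···█
·█·····
·······
█·····█
k=8  ·█·····
·██···█
█·██·██
█·█····
·······
█······
██····█
k=9  ······█
···█·██
···█·█·
█·██···
·█·····
██····█
·█····█
k=10  ······█
·····██
···█·█·
·████··
······█
·██···█
·█···██
k=11  ·······
····███
···█·██
··████·
·····█·
·██···█
·██··██
k=12  █···█··
····█·█
··█····
··██···
·█···██
·██···█
·██··██
k=13  ██·██··
···█·█·
··█····
·███···
·█·█·██
·······
··██·██
k=14  ██·····
·█·█···
·█··█··
██·██··
██·██··
█··█···
████·██
k=15  ···██··
·█·····
·█··█··
·····█·
······█
·····█·
···██··

10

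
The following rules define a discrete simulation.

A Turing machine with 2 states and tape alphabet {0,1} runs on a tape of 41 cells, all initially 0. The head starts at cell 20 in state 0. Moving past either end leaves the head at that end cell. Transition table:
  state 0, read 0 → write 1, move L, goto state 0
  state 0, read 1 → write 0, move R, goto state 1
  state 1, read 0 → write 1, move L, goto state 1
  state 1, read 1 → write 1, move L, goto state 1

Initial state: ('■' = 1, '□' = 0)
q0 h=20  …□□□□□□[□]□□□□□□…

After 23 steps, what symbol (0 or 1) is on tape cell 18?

t=0: q0 h=20  …□□□□□□[□]□□□□□□…
t=1: q0 h=19  …□□□□□□[□]■□□□□□…
t=2: q0 h=18  …□□□□□□[□]■■□□□□…
t=3: q0 h=17  …□□□□□□[□]■■■□□□…
t=4: q0 h=16  …□□□□□□[□]■■■■□□…
t=5: q0 h=15  …□□□□□□[□]■■■■■□…
t=6: q0 h=14  …□□□□□□[□]■■■■■■…
t=7: q0 h=13  …□□□□□□[□]■■■■■■…
t=8: q0 h=12  …□□□□□□[□]■■■■■■…
t=9: q0 h=11  …□□□□□□[□]■■■■■■…
t=10: q0 h=10  …□□□□□□[□]■■■■■■…
t=11: q0 h= 9  …□□□□□□[□]■■■■■■…
t=12: q0 h= 8  …□□□□□□[□]■■■■■■…
t=13: q0 h= 7  …□□□□□□[□]■■■■■■…
t=14: q0 h= 6  |□□□□□□[□]■■■■■■…
t=15: q0 h= 5  |□□□□□[□]■■■■■■…
t=16: q0 h= 4  |□□□□[□]■■■■■■…
t=17: q0 h= 3  |□□□[□]■■■■■■…
t=18: q0 h= 2  |□□[□]■■■■■■…
t=19: q0 h= 1  |□[□]■■■■■■…
t=20: q0 h= 0  |[□]■■■■■■…
t=21: q0 h= 0  |[■]■■■■■■…
t=22: q1 h= 1  |□[■]■■■■■■…
t=23: q1 h= 0  |[□]■■■■■■…

1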